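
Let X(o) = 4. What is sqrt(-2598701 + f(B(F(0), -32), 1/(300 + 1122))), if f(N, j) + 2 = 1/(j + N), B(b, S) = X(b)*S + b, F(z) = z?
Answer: I*sqrt(86093627933913505)/182015 ≈ 1612.0*I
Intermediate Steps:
B(b, S) = b + 4*S (B(b, S) = 4*S + b = b + 4*S)
f(N, j) = -2 + 1/(N + j) (f(N, j) = -2 + 1/(j + N) = -2 + 1/(N + j))
sqrt(-2598701 + f(B(F(0), -32), 1/(300 + 1122))) = sqrt(-2598701 + (1 - 2*(0 + 4*(-32)) - 2/(300 + 1122))/((0 + 4*(-32)) + 1/(300 + 1122))) = sqrt(-2598701 + (1 - 2*(0 - 128) - 2/1422)/((0 - 128) + 1/1422)) = sqrt(-2598701 + (1 - 2*(-128) - 2*1/1422)/(-128 + 1/1422)) = sqrt(-2598701 + (1 + 256 - 1/711)/(-182015/1422)) = sqrt(-2598701 - 1422/182015*182726/711) = sqrt(-2598701 - 365452/182015) = sqrt(-473002927967/182015) = I*sqrt(86093627933913505)/182015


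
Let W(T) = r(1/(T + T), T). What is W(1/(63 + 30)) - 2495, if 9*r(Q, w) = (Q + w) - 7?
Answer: -4169281/1674 ≈ -2490.6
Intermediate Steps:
r(Q, w) = -7/9 + Q/9 + w/9 (r(Q, w) = ((Q + w) - 7)/9 = (-7 + Q + w)/9 = -7/9 + Q/9 + w/9)
W(T) = -7/9 + T/9 + 1/(18*T) (W(T) = -7/9 + 1/(9*(T + T)) + T/9 = -7/9 + 1/(9*((2*T))) + T/9 = -7/9 + (1/(2*T))/9 + T/9 = -7/9 + 1/(18*T) + T/9 = -7/9 + T/9 + 1/(18*T))
W(1/(63 + 30)) - 2495 = (1 + 2*(-7 + 1/(63 + 30))/(63 + 30))/(18*(1/(63 + 30))) - 2495 = (1 + 2*(-7 + 1/93)/93)/(18*(1/93)) - 2495 = (1 + 2*(1/93)*(-7 + 1/93))/(18*(1/93)) - 2495 = (1/18)*93*(1 + 2*(1/93)*(-650/93)) - 2495 = (1/18)*93*(1 - 1300/8649) - 2495 = (1/18)*93*(7349/8649) - 2495 = 7349/1674 - 2495 = -4169281/1674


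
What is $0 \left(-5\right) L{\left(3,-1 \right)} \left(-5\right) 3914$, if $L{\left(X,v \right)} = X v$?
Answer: $0$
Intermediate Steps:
$0 \left(-5\right) L{\left(3,-1 \right)} \left(-5\right) 3914 = 0 \left(-5\right) 3 \left(-1\right) \left(-5\right) 3914 = 0 \left(\left(-3\right) \left(-5\right)\right) 3914 = 0 \cdot 15 \cdot 3914 = 0 \cdot 3914 = 0$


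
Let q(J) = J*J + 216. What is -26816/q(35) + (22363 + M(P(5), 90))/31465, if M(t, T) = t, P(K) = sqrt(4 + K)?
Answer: -811536034/45341065 ≈ -17.898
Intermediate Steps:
q(J) = 216 + J**2 (q(J) = J**2 + 216 = 216 + J**2)
-26816/q(35) + (22363 + M(P(5), 90))/31465 = -26816/(216 + 35**2) + (22363 + sqrt(4 + 5))/31465 = -26816/(216 + 1225) + (22363 + sqrt(9))*(1/31465) = -26816/1441 + (22363 + 3)*(1/31465) = -26816*1/1441 + 22366*(1/31465) = -26816/1441 + 22366/31465 = -811536034/45341065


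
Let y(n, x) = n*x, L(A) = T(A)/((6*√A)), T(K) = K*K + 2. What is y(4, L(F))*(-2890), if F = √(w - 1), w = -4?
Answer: -1156*5^(¾)*I^(3/2) ≈ 2733.2 - 2733.2*I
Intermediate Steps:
T(K) = 2 + K² (T(K) = K² + 2 = 2 + K²)
F = I*√5 (F = √(-4 - 1) = √(-5) = I*√5 ≈ 2.2361*I)
L(A) = (2 + A²)/(6*√A) (L(A) = (2 + A²)/((6*√A)) = (2 + A²)*(1/(6*√A)) = (2 + A²)/(6*√A))
y(4, L(F))*(-2890) = (4*((2 + (I*√5)²)/(6*√(I*√5))))*(-2890) = (4*((5^(¾)*(-I^(3/2))/5)*(2 - 5)/6))*(-2890) = (4*((⅙)*(5^(¾)*(-I^(3/2))/5)*(-3)))*(-2890) = (4*(5^(¾)*I^(3/2)/10))*(-2890) = (2*5^(¾)*I^(3/2)/5)*(-2890) = -1156*5^(¾)*I^(3/2)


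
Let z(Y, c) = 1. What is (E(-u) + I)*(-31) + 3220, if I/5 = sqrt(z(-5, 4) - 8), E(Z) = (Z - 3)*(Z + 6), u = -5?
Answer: 2538 - 155*I*sqrt(7) ≈ 2538.0 - 410.09*I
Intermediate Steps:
E(Z) = (-3 + Z)*(6 + Z)
I = 5*I*sqrt(7) (I = 5*sqrt(1 - 8) = 5*sqrt(-7) = 5*(I*sqrt(7)) = 5*I*sqrt(7) ≈ 13.229*I)
(E(-u) + I)*(-31) + 3220 = ((-18 + (-1*(-5))**2 + 3*(-1*(-5))) + 5*I*sqrt(7))*(-31) + 3220 = ((-18 + 5**2 + 3*5) + 5*I*sqrt(7))*(-31) + 3220 = ((-18 + 25 + 15) + 5*I*sqrt(7))*(-31) + 3220 = (22 + 5*I*sqrt(7))*(-31) + 3220 = (-682 - 155*I*sqrt(7)) + 3220 = 2538 - 155*I*sqrt(7)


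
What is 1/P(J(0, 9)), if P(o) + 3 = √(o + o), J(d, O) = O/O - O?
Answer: -3/25 - 4*I/25 ≈ -0.12 - 0.16*I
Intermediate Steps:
J(d, O) = 1 - O
P(o) = -3 + √2*√o (P(o) = -3 + √(o + o) = -3 + √(2*o) = -3 + √2*√o)
1/P(J(0, 9)) = 1/(-3 + √2*√(1 - 1*9)) = 1/(-3 + √2*√(1 - 9)) = 1/(-3 + √2*√(-8)) = 1/(-3 + √2*(2*I*√2)) = 1/(-3 + 4*I) = (-3 - 4*I)/25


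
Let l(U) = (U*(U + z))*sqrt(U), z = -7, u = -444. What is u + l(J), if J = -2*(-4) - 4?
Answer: -468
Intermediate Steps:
J = 4 (J = 8 - 4 = 4)
l(U) = U**(3/2)*(-7 + U) (l(U) = (U*(U - 7))*sqrt(U) = (U*(-7 + U))*sqrt(U) = U**(3/2)*(-7 + U))
u + l(J) = -444 + 4**(3/2)*(-7 + 4) = -444 + 8*(-3) = -444 - 24 = -468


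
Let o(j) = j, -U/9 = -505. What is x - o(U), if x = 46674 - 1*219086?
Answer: -176957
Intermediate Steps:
U = 4545 (U = -9*(-505) = 4545)
x = -172412 (x = 46674 - 219086 = -172412)
x - o(U) = -172412 - 1*4545 = -172412 - 4545 = -176957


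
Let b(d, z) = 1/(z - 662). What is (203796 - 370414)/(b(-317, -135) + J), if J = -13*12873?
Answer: 66397273/66688577 ≈ 0.99563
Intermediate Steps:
b(d, z) = 1/(-662 + z)
J = -167349
(203796 - 370414)/(b(-317, -135) + J) = (203796 - 370414)/(1/(-662 - 135) - 167349) = -166618/(1/(-797) - 167349) = -166618/(-1/797 - 167349) = -166618/(-133377154/797) = -166618*(-797/133377154) = 66397273/66688577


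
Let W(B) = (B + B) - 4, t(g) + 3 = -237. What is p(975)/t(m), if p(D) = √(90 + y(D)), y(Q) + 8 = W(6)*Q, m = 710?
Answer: -√7882/240 ≈ -0.36992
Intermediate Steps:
t(g) = -240 (t(g) = -3 - 237 = -240)
W(B) = -4 + 2*B (W(B) = 2*B - 4 = -4 + 2*B)
y(Q) = -8 + 8*Q (y(Q) = -8 + (-4 + 2*6)*Q = -8 + (-4 + 12)*Q = -8 + 8*Q)
p(D) = √(82 + 8*D) (p(D) = √(90 + (-8 + 8*D)) = √(82 + 8*D))
p(975)/t(m) = √(82 + 8*975)/(-240) = √(82 + 7800)*(-1/240) = √7882*(-1/240) = -√7882/240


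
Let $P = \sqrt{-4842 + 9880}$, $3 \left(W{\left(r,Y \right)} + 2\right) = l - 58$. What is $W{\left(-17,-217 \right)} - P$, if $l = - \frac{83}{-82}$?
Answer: $- \frac{5165}{246} - \sqrt{5038} \approx -91.975$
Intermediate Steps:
$l = \frac{83}{82}$ ($l = \left(-83\right) \left(- \frac{1}{82}\right) = \frac{83}{82} \approx 1.0122$)
$W{\left(r,Y \right)} = - \frac{5165}{246}$ ($W{\left(r,Y \right)} = -2 + \frac{\frac{83}{82} - 58}{3} = -2 + \frac{1}{3} \left(- \frac{4673}{82}\right) = -2 - \frac{4673}{246} = - \frac{5165}{246}$)
$P = \sqrt{5038} \approx 70.979$
$W{\left(-17,-217 \right)} - P = - \frac{5165}{246} - \sqrt{5038}$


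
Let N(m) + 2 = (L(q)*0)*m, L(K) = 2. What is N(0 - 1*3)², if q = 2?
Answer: 4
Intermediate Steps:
N(m) = -2 (N(m) = -2 + (2*0)*m = -2 + 0*m = -2 + 0 = -2)
N(0 - 1*3)² = (-2)² = 4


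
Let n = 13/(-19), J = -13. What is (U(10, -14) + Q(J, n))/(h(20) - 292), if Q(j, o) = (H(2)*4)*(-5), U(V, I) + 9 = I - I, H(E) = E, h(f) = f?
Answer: 49/272 ≈ 0.18015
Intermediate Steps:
n = -13/19 (n = 13*(-1/19) = -13/19 ≈ -0.68421)
U(V, I) = -9 (U(V, I) = -9 + (I - I) = -9 + 0 = -9)
Q(j, o) = -40 (Q(j, o) = (2*4)*(-5) = 8*(-5) = -40)
(U(10, -14) + Q(J, n))/(h(20) - 292) = (-9 - 40)/(20 - 292) = -49/(-272) = -49*(-1/272) = 49/272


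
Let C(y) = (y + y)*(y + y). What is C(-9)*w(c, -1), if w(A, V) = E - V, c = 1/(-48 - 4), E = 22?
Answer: 7452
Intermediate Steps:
c = -1/52 (c = 1/(-52) = -1/52 ≈ -0.019231)
C(y) = 4*y² (C(y) = (2*y)*(2*y) = 4*y²)
w(A, V) = 22 - V
C(-9)*w(c, -1) = (4*(-9)²)*(22 - 1*(-1)) = (4*81)*(22 + 1) = 324*23 = 7452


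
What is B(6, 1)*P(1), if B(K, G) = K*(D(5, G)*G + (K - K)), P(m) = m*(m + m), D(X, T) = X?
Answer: 60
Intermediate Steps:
P(m) = 2*m² (P(m) = m*(2*m) = 2*m²)
B(K, G) = 5*G*K (B(K, G) = K*(5*G + (K - K)) = K*(5*G + 0) = K*(5*G) = 5*G*K)
B(6, 1)*P(1) = (5*1*6)*(2*1²) = 30*(2*1) = 30*2 = 60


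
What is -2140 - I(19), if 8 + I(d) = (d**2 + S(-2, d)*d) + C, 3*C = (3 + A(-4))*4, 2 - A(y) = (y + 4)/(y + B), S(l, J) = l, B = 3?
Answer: -7385/3 ≈ -2461.7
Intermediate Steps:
A(y) = 2 - (4 + y)/(3 + y) (A(y) = 2 - (y + 4)/(y + 3) = 2 - (4 + y)/(3 + y))
C = 20/3 (C = ((3 + (2 - 4)/(3 - 4))*4)/3 = ((3 - 2/(-1))*4)/3 = ((3 - 1*(-2))*4)/3 = ((3 + 2)*4)/3 = (5*4)/3 = (1/3)*20 = 20/3 ≈ 6.6667)
I(d) = -4/3 + d**2 - 2*d (I(d) = -8 + ((d**2 - 2*d) + 20/3) = -8 + (20/3 + d**2 - 2*d) = -4/3 + d**2 - 2*d)
-2140 - I(19) = -2140 - (-4/3 + 19**2 - 2*19) = -2140 - (-4/3 + 361 - 38) = -2140 - 1*965/3 = -2140 - 965/3 = -7385/3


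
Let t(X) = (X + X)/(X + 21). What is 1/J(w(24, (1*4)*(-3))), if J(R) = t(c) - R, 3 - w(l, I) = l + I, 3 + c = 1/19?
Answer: 49/425 ≈ 0.11529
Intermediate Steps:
c = -56/19 (c = -3 + 1/19 = -56/19 ≈ -2.9474)
w(l, I) = 3 - I - l (w(l, I) = 3 - (l + I) = 3 - (I + l) = 3 + (-I - l) = 3 - I - l)
t(X) = 2*X/(21 + X) (t(X) = (2*X)/(21 + X) = 2*X/(21 + X))
J(R) = -16/49 - R (J(R) = 2*(-56/19)/(21 - 56/19) - R = 2*(-56/19)/(343/19) - R = 2*(-56/19)*(19/343) - R = -16/49 - R)
1/J(w(24, (1*4)*(-3))) = 1/(-16/49 - (3 - 1*4*(-3) - 1*24)) = 1/(-16/49 - (3 - 4*(-3) - 24)) = 1/(-16/49 - (3 - 1*(-12) - 24)) = 1/(-16/49 - (3 + 12 - 24)) = 1/(-16/49 - 1*(-9)) = 1/(-16/49 + 9) = 1/(425/49) = 49/425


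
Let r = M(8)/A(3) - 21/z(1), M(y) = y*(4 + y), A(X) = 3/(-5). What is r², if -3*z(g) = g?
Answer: 9409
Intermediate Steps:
A(X) = -⅗ (A(X) = 3*(-⅕) = -⅗)
z(g) = -g/3
r = -97 (r = (8*(4 + 8))/(-⅗) - 21/((-⅓*1)) = (8*12)*(-5/3) - 21/(-⅓) = 96*(-5/3) - 21*(-3) = -160 + 63 = -97)
r² = (-97)² = 9409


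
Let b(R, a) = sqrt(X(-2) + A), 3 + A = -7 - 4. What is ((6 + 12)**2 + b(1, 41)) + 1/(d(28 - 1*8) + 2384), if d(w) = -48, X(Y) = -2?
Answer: 756865/2336 + 4*I ≈ 324.0 + 4.0*I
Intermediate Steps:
A = -14 (A = -3 + (-7 - 4) = -3 - 11 = -14)
b(R, a) = 4*I (b(R, a) = sqrt(-2 - 14) = sqrt(-16) = 4*I)
((6 + 12)**2 + b(1, 41)) + 1/(d(28 - 1*8) + 2384) = ((6 + 12)**2 + 4*I) + 1/(-48 + 2384) = (18**2 + 4*I) + 1/2336 = (324 + 4*I) + 1/2336 = 756865/2336 + 4*I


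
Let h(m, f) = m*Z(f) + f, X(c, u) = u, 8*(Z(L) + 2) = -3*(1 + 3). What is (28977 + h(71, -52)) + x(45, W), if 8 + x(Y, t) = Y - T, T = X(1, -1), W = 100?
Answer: 57429/2 ≈ 28715.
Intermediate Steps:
Z(L) = -7/2 (Z(L) = -2 + (-3*(1 + 3))/8 = -2 + (-3*4)/8 = -2 + (⅛)*(-12) = -2 - 3/2 = -7/2)
h(m, f) = f - 7*m/2 (h(m, f) = m*(-7/2) + f = -7*m/2 + f = f - 7*m/2)
T = -1
x(Y, t) = -7 + Y (x(Y, t) = -8 + (Y - 1*(-1)) = -8 + (Y + 1) = -8 + (1 + Y) = -7 + Y)
(28977 + h(71, -52)) + x(45, W) = (28977 + (-52 - 7/2*71)) + (-7 + 45) = (28977 + (-52 - 497/2)) + 38 = (28977 - 601/2) + 38 = 57353/2 + 38 = 57429/2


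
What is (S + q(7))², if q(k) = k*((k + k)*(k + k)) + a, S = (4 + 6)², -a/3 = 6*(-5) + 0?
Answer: 2439844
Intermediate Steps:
a = 90 (a = -3*(6*(-5) + 0) = -3*(-30 + 0) = -3*(-30) = 90)
S = 100 (S = 10² = 100)
q(k) = 90 + 4*k³ (q(k) = k*((k + k)*(k + k)) + 90 = k*((2*k)*(2*k)) + 90 = k*(4*k²) + 90 = 4*k³ + 90 = 90 + 4*k³)
(S + q(7))² = (100 + (90 + 4*7³))² = (100 + (90 + 4*343))² = (100 + (90 + 1372))² = (100 + 1462)² = 1562² = 2439844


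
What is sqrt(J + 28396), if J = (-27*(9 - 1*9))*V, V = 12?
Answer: 2*sqrt(7099) ≈ 168.51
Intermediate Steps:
J = 0 (J = -27*(9 - 1*9)*12 = -27*(9 - 9)*12 = -27*0*12 = 0*12 = 0)
sqrt(J + 28396) = sqrt(0 + 28396) = sqrt(28396) = 2*sqrt(7099)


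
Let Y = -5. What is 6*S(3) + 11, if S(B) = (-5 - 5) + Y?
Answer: -79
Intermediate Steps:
S(B) = -15 (S(B) = (-5 - 5) - 5 = -10 - 5 = -15)
6*S(3) + 11 = 6*(-15) + 11 = -90 + 11 = -79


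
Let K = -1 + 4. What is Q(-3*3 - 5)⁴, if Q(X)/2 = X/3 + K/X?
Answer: 1766100625/194481 ≈ 9081.1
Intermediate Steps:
K = 3
Q(X) = 6/X + 2*X/3 (Q(X) = 2*(X/3 + 3/X) = 2*(3/X + X/3) = 6/X + 2*X/3)
Q(-3*3 - 5)⁴ = (6/(-3*3 - 5) + 2*(-3*3 - 5)/3)⁴ = (6/(-9 - 5) + 2*(-9 - 5)/3)⁴ = (6/(-14) + (⅔)*(-14))⁴ = (6*(-1/14) - 28/3)⁴ = (-3/7 - 28/3)⁴ = (-205/21)⁴ = 1766100625/194481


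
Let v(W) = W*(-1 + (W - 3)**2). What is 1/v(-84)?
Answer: -1/635712 ≈ -1.5730e-6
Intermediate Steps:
v(W) = W*(-1 + (-3 + W)**2)
1/v(-84) = 1/(-84*(-1 + (-3 - 84)**2)) = 1/(-84*(-1 + (-87)**2)) = 1/(-84*(-1 + 7569)) = 1/(-84*7568) = 1/(-635712) = -1/635712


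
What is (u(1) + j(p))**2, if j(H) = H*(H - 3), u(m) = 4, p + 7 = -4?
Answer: 24964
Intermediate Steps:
p = -11 (p = -7 - 4 = -11)
j(H) = H*(-3 + H)
(u(1) + j(p))**2 = (4 - 11*(-3 - 11))**2 = (4 - 11*(-14))**2 = (4 + 154)**2 = 158**2 = 24964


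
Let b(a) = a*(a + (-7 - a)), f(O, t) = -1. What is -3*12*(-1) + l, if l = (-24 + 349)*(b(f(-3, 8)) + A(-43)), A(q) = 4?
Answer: 3611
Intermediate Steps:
b(a) = -7*a (b(a) = a*(-7) = -7*a)
l = 3575 (l = (-24 + 349)*(-7*(-1) + 4) = 325*(7 + 4) = 325*11 = 3575)
-3*12*(-1) + l = -3*12*(-1) + 3575 = -36*(-1) + 3575 = 36 + 3575 = 3611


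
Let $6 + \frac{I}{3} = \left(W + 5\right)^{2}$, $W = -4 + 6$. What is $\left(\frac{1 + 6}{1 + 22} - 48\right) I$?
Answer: $- \frac{141513}{23} \approx -6152.7$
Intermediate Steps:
$W = 2$
$I = 129$ ($I = -18 + 3 \left(2 + 5\right)^{2} = -18 + 3 \cdot 7^{2} = -18 + 3 \cdot 49 = -18 + 147 = 129$)
$\left(\frac{1 + 6}{1 + 22} - 48\right) I = \left(\frac{1 + 6}{1 + 22} - 48\right) 129 = \left(\frac{7}{23} - 48\right) 129 = \left(- \frac{1097}{23}\right) 129 = - \frac{141513}{23}$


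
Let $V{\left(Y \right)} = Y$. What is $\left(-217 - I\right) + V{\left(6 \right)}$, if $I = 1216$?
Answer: $-1427$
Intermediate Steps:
$\left(-217 - I\right) + V{\left(6 \right)} = \left(-217 - 1216\right) + 6 = -1433 + 6 = -1427$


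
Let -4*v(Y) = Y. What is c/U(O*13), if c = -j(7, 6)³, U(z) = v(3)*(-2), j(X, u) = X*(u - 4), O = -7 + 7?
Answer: -5488/3 ≈ -1829.3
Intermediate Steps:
O = 0
v(Y) = -Y/4
j(X, u) = X*(-4 + u)
U(z) = 3/2 (U(z) = -¼*3*(-2) = -¾*(-2) = 3/2)
c = -2744 (c = -(7*(-4 + 6))³ = -(7*2)³ = -1*14³ = -1*2744 = -2744)
c/U(O*13) = -2744/3/2 = -2744*⅔ = -5488/3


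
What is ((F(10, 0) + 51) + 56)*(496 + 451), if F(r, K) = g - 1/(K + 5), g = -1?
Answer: 500963/5 ≈ 1.0019e+5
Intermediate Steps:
F(r, K) = -1 - 1/(5 + K) (F(r, K) = -1 - 1/(K + 5) = -1 - 1/(5 + K))
((F(10, 0) + 51) + 56)*(496 + 451) = (((-6 - 1*0)/(5 + 0) + 51) + 56)*(496 + 451) = (((-6 + 0)/5 + 51) + 56)*947 = (((1/5)*(-6) + 51) + 56)*947 = ((-6/5 + 51) + 56)*947 = (249/5 + 56)*947 = (529/5)*947 = 500963/5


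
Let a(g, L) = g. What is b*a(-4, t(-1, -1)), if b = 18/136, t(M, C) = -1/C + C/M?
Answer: -9/17 ≈ -0.52941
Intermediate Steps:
b = 9/68 (b = 18*(1/136) = 9/68 ≈ 0.13235)
b*a(-4, t(-1, -1)) = (9/68)*(-4) = -9/17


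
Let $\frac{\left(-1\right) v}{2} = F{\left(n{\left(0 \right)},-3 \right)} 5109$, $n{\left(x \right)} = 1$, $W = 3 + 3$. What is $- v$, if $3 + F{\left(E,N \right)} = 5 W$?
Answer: $275886$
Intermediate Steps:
$W = 6$
$F{\left(E,N \right)} = 27$ ($F{\left(E,N \right)} = -3 + 5 \cdot 6 = -3 + 30 = 27$)
$v = -275886$ ($v = - 2 \cdot 27 \cdot 5109 = \left(-2\right) 137943 = -275886$)
$- v = \left(-1\right) \left(-275886\right) = 275886$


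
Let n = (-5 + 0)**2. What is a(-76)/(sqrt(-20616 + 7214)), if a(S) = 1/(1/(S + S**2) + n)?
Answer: -2850*I*sqrt(13402)/954899201 ≈ -0.00034552*I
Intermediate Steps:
n = 25 (n = (-5)**2 = 25)
a(S) = 1/(25 + 1/(S + S**2)) (a(S) = 1/(1/(S + S**2) + 25) = 1/(25 + 1/(S + S**2)))
a(-76)/(sqrt(-20616 + 7214)) = (-76*(1 - 76)/(1 + 25*(-76) + 25*(-76)**2))/(sqrt(-20616 + 7214)) = (-76*(-75)/(1 - 1900 + 25*5776))/(sqrt(-13402)) = (-76*(-75)/(1 - 1900 + 144400))/((I*sqrt(13402))) = (-76*(-75)/142501)*(-I*sqrt(13402)/13402) = (-76*1/142501*(-75))*(-I*sqrt(13402)/13402) = 5700*(-I*sqrt(13402)/13402)/142501 = -2850*I*sqrt(13402)/954899201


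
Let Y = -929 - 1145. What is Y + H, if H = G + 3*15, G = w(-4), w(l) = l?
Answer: -2033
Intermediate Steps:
G = -4
Y = -2074
H = 41 (H = -4 + 3*15 = -4 + 45 = 41)
Y + H = -2074 + 41 = -2033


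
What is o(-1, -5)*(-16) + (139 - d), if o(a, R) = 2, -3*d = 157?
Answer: 478/3 ≈ 159.33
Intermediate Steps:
d = -157/3 (d = -⅓*157 = -157/3 ≈ -52.333)
o(-1, -5)*(-16) + (139 - d) = 2*(-16) + (139 - 1*(-157/3)) = -32 + (139 + 157/3) = -32 + 574/3 = 478/3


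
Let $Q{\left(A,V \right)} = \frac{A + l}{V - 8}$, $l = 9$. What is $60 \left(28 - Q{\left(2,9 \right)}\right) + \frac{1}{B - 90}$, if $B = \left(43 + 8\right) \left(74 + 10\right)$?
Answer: $\frac{4277881}{4194} \approx 1020.0$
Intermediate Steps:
$B = 4284$ ($B = 51 \cdot 84 = 4284$)
$Q{\left(A,V \right)} = \frac{9 + A}{-8 + V}$ ($Q{\left(A,V \right)} = \frac{A + 9}{V - 8} = \frac{9 + A}{-8 + V}$)
$60 \left(28 - Q{\left(2,9 \right)}\right) + \frac{1}{B - 90} = 60 \left(28 - \frac{9 + 2}{-8 + 9}\right) + \frac{1}{4284 - 90} = 60 \left(28 - 1^{-1} \cdot 11\right) + \frac{1}{4194} = 60 \left(28 - 1 \cdot 11\right) + \frac{1}{4194} = 60 \left(28 - 11\right) + \frac{1}{4194} = 60 \cdot 17 + \frac{1}{4194} = 1020 + \frac{1}{4194} = \frac{4277881}{4194}$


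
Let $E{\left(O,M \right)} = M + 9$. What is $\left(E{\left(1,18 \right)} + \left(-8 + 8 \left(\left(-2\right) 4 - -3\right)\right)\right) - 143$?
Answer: $-164$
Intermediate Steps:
$E{\left(O,M \right)} = 9 + M$
$\left(E{\left(1,18 \right)} + \left(-8 + 8 \left(\left(-2\right) 4 - -3\right)\right)\right) - 143 = \left(\left(9 + 18\right) + \left(-8 + 8 \left(\left(-2\right) 4 - -3\right)\right)\right) - 143 = \left(27 + \left(-8 + 8 \left(-8 + 3\right)\right)\right) - 143 = \left(27 + \left(-8 + 8 \left(-5\right)\right)\right) - 143 = \left(27 - 48\right) - 143 = -21 - 143 = -164$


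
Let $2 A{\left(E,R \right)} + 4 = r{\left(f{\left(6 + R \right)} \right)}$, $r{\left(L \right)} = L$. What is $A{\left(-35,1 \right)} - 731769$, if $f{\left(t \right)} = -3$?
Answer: $- \frac{1463545}{2} \approx -7.3177 \cdot 10^{5}$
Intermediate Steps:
$A{\left(E,R \right)} = - \frac{7}{2}$ ($A{\left(E,R \right)} = -2 + \frac{1}{2} \left(-3\right) = -2 - \frac{3}{2} = - \frac{7}{2}$)
$A{\left(-35,1 \right)} - 731769 = - \frac{7}{2} - 731769 = - \frac{1463545}{2}$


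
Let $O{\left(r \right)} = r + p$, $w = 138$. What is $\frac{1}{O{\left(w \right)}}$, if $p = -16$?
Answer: $\frac{1}{122} \approx 0.0081967$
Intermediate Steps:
$O{\left(r \right)} = -16 + r$ ($O{\left(r \right)} = r - 16 = -16 + r$)
$\frac{1}{O{\left(w \right)}} = \frac{1}{-16 + 138} = \frac{1}{122}$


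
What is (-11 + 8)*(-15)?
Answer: 45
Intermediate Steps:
(-11 + 8)*(-15) = -3*(-15) = 45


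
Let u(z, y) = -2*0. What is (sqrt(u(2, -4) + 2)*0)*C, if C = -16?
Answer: 0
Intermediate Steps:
u(z, y) = 0
(sqrt(u(2, -4) + 2)*0)*C = (sqrt(0 + 2)*0)*(-16) = (sqrt(2)*0)*(-16) = 0*(-16) = 0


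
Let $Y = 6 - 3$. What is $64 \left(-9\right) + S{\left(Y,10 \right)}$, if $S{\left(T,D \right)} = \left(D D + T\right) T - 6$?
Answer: $-273$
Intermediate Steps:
$Y = 3$
$S{\left(T,D \right)} = -6 + T \left(T + D^{2}\right)$ ($S{\left(T,D \right)} = \left(D^{2} + T\right) T - 6 = \left(T + D^{2}\right) T - 6 = T \left(T + D^{2}\right) - 6 = -6 + T \left(T + D^{2}\right)$)
$64 \left(-9\right) + S{\left(Y,10 \right)} = 64 \left(-9\right) + \left(-6 + 3^{2} + 3 \cdot 10^{2}\right) = -576 + \left(-6 + 9 + 3 \cdot 100\right) = -576 + \left(-6 + 9 + 300\right) = -576 + 303 = -273$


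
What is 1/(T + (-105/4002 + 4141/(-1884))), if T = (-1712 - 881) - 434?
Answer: -1256628/3806607973 ≈ -0.00033012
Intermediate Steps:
T = -3027 (T = -2593 - 434 = -3027)
1/(T + (-105/4002 + 4141/(-1884))) = 1/(-3027 + (-105/4002 + 4141/(-1884))) = 1/(-3027 + (-105*1/4002 + 4141*(-1/1884))) = 1/(-3027 + (-35/1334 - 4141/1884)) = 1/(-3027 - 2795017/1256628) = 1/(-3806607973/1256628) = -1256628/3806607973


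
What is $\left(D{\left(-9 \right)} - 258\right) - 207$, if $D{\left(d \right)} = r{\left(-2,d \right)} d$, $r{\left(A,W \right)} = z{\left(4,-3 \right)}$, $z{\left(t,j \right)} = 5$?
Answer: $-510$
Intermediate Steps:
$r{\left(A,W \right)} = 5$
$D{\left(d \right)} = 5 d$
$\left(D{\left(-9 \right)} - 258\right) - 207 = \left(5 \left(-9\right) - 258\right) - 207 = \left(-45 - 258\right) - 207 = -303 - 207 = -510$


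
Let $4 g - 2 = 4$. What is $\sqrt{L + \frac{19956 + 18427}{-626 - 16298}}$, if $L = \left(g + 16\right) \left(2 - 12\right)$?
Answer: $\frac{i \sqrt{12693351173}}{8462} \approx 13.314 i$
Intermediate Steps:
$g = \frac{3}{2}$ ($g = \frac{1}{2} + \frac{1}{4} \cdot 4 = \frac{1}{2} + 1 = \frac{3}{2} \approx 1.5$)
$L = -175$ ($L = \left(\frac{3}{2} + 16\right) \left(2 - 12\right) = \frac{35 \left(2 - 12\right)}{2} = \frac{35}{2} \left(-10\right) = -175$)
$\sqrt{L + \frac{19956 + 18427}{-626 - 16298}} = \sqrt{-175 + \frac{19956 + 18427}{-626 - 16298}} = \sqrt{-175 + \frac{38383}{-16924}} = \sqrt{-175 + 38383 \left(- \frac{1}{16924}\right)} = \sqrt{-175 - \frac{38383}{16924}} = \sqrt{- \frac{3000083}{16924}} = \frac{i \sqrt{12693351173}}{8462}$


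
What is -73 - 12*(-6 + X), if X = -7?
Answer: 83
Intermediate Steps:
-73 - 12*(-6 + X) = -73 - 12*(-6 - 7) = -73 - 12*(-13) = -73 - 1*(-156) = -73 + 156 = 83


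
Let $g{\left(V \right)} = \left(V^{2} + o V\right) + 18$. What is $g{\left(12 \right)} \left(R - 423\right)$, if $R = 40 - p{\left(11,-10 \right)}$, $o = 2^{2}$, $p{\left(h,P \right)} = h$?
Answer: $-82740$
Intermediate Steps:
$o = 4$
$R = 29$ ($R = 40 - 11 = 29$)
$g{\left(V \right)} = 18 + V^{2} + 4 V$ ($g{\left(V \right)} = \left(V^{2} + 4 V\right) + 18 = 18 + V^{2} + 4 V$)
$g{\left(12 \right)} \left(R - 423\right) = \left(18 + 12^{2} + 4 \cdot 12\right) \left(29 - 423\right) = \left(18 + 144 + 48\right) \left(-394\right) = 210 \left(-394\right) = -82740$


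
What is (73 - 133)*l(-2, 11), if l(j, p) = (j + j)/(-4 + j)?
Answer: -40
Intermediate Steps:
l(j, p) = 2*j/(-4 + j) (l(j, p) = (2*j)/(-4 + j) = 2*j/(-4 + j))
(73 - 133)*l(-2, 11) = (73 - 133)*(2*(-2)/(-4 - 2)) = -120*(-2)/(-6) = -120*(-2)*(-1)/6 = -60*⅔ = -40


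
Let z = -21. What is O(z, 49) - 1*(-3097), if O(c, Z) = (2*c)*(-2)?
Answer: 3181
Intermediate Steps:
O(c, Z) = -4*c
O(z, 49) - 1*(-3097) = -4*(-21) - 1*(-3097) = 84 + 3097 = 3181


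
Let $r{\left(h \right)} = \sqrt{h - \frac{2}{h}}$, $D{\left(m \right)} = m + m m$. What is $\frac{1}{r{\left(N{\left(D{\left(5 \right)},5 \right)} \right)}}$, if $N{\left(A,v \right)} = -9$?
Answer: $- \frac{3 i \sqrt{79}}{79} \approx - 0.33753 i$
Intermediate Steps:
$D{\left(m \right)} = m + m^{2}$
$\frac{1}{r{\left(N{\left(D{\left(5 \right)},5 \right)} \right)}} = \frac{1}{\sqrt{-9 - \frac{2}{-9}}} = \frac{1}{\sqrt{-9 - - \frac{2}{9}}} = \frac{1}{\sqrt{-9 + \frac{2}{9}}} = \frac{1}{\sqrt{- \frac{79}{9}}} = \frac{1}{\frac{1}{3} i \sqrt{79}} = - \frac{3 i \sqrt{79}}{79}$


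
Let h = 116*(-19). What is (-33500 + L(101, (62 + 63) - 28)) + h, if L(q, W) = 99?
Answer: -35605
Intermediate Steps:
h = -2204
(-33500 + L(101, (62 + 63) - 28)) + h = (-33500 + 99) - 2204 = -33401 - 2204 = -35605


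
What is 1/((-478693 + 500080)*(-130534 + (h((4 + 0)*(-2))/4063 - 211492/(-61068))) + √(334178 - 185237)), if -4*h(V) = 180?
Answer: -1193494925023104891414290/3331828255380984801219621973014391 - 1282566231097347*√16549/3331828255380984801219621973014391 ≈ -3.5821e-10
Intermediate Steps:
h(V) = -45 (h(V) = -¼*180 = -45)
1/((-478693 + 500080)*(-130534 + (h((4 + 0)*(-2))/4063 - 211492/(-61068))) + √(334178 - 185237)) = 1/((-478693 + 500080)*(-130534 + (-45/4063 - 211492/(-61068))) + √(334178 - 185237)) = 1/(21387*(-130534 + (-45*1/4063 - 211492*(-1/61068))) + √148941) = 1/(21387*(-130534 + (-45/4063 + 52873/15267)) + 3*√16549) = 1/(21387*(-130534 + 214135984/62029821) + 3*√16549) = 1/(21387*(-8096786518430/62029821) + 3*√16549) = 1/(-57721991089887470/20676607 + 3*√16549)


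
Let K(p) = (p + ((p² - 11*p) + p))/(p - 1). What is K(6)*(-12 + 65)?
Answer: -954/5 ≈ -190.80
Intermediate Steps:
K(p) = (p² - 9*p)/(-1 + p) (K(p) = (p + (p² - 10*p))/(-1 + p) = (p² - 9*p)/(-1 + p))
K(6)*(-12 + 65) = (6*(-9 + 6)/(-1 + 6))*(-12 + 65) = (6*(-3)/5)*53 = (6*(⅕)*(-3))*53 = -18/5*53 = -954/5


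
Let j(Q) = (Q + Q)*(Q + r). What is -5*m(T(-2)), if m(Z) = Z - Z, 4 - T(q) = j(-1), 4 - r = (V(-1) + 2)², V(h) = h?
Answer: 0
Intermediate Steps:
r = 3 (r = 4 - (-1 + 2)² = 4 - 1*1² = 4 - 1*1 = 4 - 1 = 3)
j(Q) = 2*Q*(3 + Q) (j(Q) = (Q + Q)*(Q + 3) = (2*Q)*(3 + Q) = 2*Q*(3 + Q))
T(q) = 8 (T(q) = 4 - 2*(-1)*(3 - 1) = 4 - 2*(-1)*2 = 4 - 1*(-4) = 4 + 4 = 8)
m(Z) = 0
-5*m(T(-2)) = -5*0 = 0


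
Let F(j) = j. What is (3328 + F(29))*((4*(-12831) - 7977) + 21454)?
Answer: -127052379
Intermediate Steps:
(3328 + F(29))*((4*(-12831) - 7977) + 21454) = (3328 + 29)*((4*(-12831) - 7977) + 21454) = 3357*((-51324 - 7977) + 21454) = 3357*(-59301 + 21454) = 3357*(-37847) = -127052379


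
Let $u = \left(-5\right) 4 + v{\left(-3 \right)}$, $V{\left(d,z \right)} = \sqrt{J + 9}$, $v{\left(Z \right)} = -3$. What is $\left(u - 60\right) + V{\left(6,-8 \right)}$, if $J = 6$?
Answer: $-83 + \sqrt{15} \approx -79.127$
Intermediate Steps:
$V{\left(d,z \right)} = \sqrt{15}$ ($V{\left(d,z \right)} = \sqrt{6 + 9} = \sqrt{15}$)
$u = -23$ ($u = \left(-5\right) 4 - 3 = -20 - 3 = -23$)
$\left(u - 60\right) + V{\left(6,-8 \right)} = \left(-23 - 60\right) + \sqrt{15} = -83 + \sqrt{15}$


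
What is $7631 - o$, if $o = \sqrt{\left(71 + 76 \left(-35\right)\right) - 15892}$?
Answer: $7631 - i \sqrt{18481} \approx 7631.0 - 135.94 i$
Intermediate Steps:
$o = i \sqrt{18481}$ ($o = \sqrt{\left(71 - 2660\right) - 15892} = \sqrt{-2589 - 15892} = \sqrt{-18481} = i \sqrt{18481} \approx 135.94 i$)
$7631 - o = 7631 - i \sqrt{18481}$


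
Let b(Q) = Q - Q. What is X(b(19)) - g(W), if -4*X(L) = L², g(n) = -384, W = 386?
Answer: 384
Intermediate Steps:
b(Q) = 0
X(L) = -L²/4
X(b(19)) - g(W) = -¼*0² - 1*(-384) = -¼*0 + 384 = 0 + 384 = 384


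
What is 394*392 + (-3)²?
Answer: 154457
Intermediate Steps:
394*392 + (-3)² = 154448 + 9 = 154457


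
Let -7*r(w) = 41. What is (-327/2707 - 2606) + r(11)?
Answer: -49494370/18949 ≈ -2612.0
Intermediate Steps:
r(w) = -41/7 (r(w) = -⅐*41 = -41/7)
(-327/2707 - 2606) + r(11) = (-327/2707 - 2606) - 41/7 = -7054769/2707 - 41/7 = -49494370/18949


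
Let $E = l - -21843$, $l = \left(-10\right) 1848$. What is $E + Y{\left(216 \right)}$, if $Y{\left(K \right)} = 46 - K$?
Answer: $3193$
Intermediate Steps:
$l = -18480$
$E = 3363$ ($E = -18480 - -21843 = -18480 + 21843 = 3363$)
$E + Y{\left(216 \right)} = 3363 + \left(46 - 216\right) = 3363 - 170 = 3193$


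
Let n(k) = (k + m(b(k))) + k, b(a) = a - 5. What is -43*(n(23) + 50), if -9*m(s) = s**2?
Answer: -2580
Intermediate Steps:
b(a) = -5 + a
m(s) = -s**2/9
n(k) = 2*k - (-5 + k)**2/9 (n(k) = (k - (-5 + k)**2/9) + k = 2*k - (-5 + k)**2/9)
-43*(n(23) + 50) = -43*((2*23 - (-5 + 23)**2/9) + 50) = -43*((46 - 1/9*18**2) + 50) = -43*((46 - 1/9*324) + 50) = -43*((46 - 36) + 50) = -43*(10 + 50) = -43*60 = -2580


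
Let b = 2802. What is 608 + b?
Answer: 3410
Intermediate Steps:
608 + b = 608 + 2802 = 3410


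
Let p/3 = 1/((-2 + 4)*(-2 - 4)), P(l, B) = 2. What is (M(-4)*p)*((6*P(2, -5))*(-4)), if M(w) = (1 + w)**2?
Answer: 108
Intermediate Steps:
p = -1/4 (p = 3*(1/((-2 + 4)*(-2 - 4))) = 3*(1/(2*(-6))) = 3*((1/2)*(-1/6)) = 3*(-1/12) = -1/4 ≈ -0.25000)
(M(-4)*p)*((6*P(2, -5))*(-4)) = ((1 - 4)**2*(-1/4))*((6*2)*(-4)) = ((-3)**2*(-1/4))*(12*(-4)) = (9*(-1/4))*(-48) = -9/4*(-48) = 108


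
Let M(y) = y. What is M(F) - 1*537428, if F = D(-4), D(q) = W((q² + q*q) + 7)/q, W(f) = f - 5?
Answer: -1074873/2 ≈ -5.3744e+5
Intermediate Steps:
W(f) = -5 + f
D(q) = (2 + 2*q²)/q (D(q) = (-5 + ((q² + q*q) + 7))/q = (-5 + ((q² + q²) + 7))/q = (-5 + (2*q² + 7))/q = (-5 + (7 + 2*q²))/q = (2 + 2*q²)/q)
F = -17/2 (F = 2*(-4) + 2/(-4) = -8 + 2*(-¼) = -8 - ½ = -17/2 ≈ -8.5000)
M(F) - 1*537428 = -17/2 - 1*537428 = -17/2 - 537428 = -1074873/2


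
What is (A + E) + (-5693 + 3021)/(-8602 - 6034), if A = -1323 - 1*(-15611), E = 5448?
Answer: 72214692/3659 ≈ 19736.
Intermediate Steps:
A = 14288 (A = -1323 + 15611 = 14288)
(A + E) + (-5693 + 3021)/(-8602 - 6034) = (14288 + 5448) + (-5693 + 3021)/(-8602 - 6034) = 19736 - 2672/(-14636) = 19736 - 2672*(-1/14636) = 19736 + 668/3659 = 72214692/3659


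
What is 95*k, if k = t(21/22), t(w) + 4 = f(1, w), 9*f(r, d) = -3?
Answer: -1235/3 ≈ -411.67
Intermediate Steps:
f(r, d) = -1/3 (f(r, d) = (1/9)*(-3) = -1/3)
t(w) = -13/3 (t(w) = -4 - 1/3 = -13/3)
k = -13/3 ≈ -4.3333
95*k = 95*(-13/3) = -1235/3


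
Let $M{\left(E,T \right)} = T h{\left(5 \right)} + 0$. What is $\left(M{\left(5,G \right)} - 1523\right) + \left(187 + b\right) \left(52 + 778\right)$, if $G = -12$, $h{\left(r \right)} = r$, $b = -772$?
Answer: $-487133$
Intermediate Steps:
$M{\left(E,T \right)} = 5 T$ ($M{\left(E,T \right)} = T 5 + 0 = 5 T + 0 = 5 T$)
$\left(M{\left(5,G \right)} - 1523\right) + \left(187 + b\right) \left(52 + 778\right) = \left(5 \left(-12\right) - 1523\right) + \left(187 - 772\right) \left(52 + 778\right) = \left(-60 - 1523\right) - 485550 = -1583 - 485550 = -487133$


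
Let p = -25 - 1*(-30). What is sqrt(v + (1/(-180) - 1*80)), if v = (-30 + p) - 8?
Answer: I*sqrt(101705)/30 ≈ 10.63*I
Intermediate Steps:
p = 5 (p = -25 + 30 = 5)
v = -33 (v = (-30 + 5) - 8 = -25 - 8 = -33)
sqrt(v + (1/(-180) - 1*80)) = sqrt(-33 + (1/(-180) - 1*80)) = sqrt(-33 + (-1/180 - 80)) = sqrt(-33 - 14401/180) = sqrt(-20341/180) = I*sqrt(101705)/30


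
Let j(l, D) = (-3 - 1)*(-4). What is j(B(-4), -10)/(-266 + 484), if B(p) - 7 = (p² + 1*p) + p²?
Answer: 8/109 ≈ 0.073395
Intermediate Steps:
B(p) = 7 + p + 2*p² (B(p) = 7 + ((p² + 1*p) + p²) = 7 + ((p² + p) + p²) = 7 + ((p + p²) + p²) = 7 + (p + 2*p²) = 7 + p + 2*p²)
j(l, D) = 16 (j(l, D) = -4*(-4) = 16)
j(B(-4), -10)/(-266 + 484) = 16/(-266 + 484) = 16/218 = 16*(1/218) = 8/109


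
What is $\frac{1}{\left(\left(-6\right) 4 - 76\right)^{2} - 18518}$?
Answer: $- \frac{1}{8518} \approx -0.0001174$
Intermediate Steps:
$\frac{1}{\left(\left(-6\right) 4 - 76\right)^{2} - 18518} = \frac{1}{\left(-24 - 76\right)^{2} - 18518} = \frac{1}{\left(-100\right)^{2} - 18518} = \frac{1}{10000 - 18518} = \frac{1}{-8518} = - \frac{1}{8518}$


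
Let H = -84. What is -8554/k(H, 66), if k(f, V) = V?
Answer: -4277/33 ≈ -129.61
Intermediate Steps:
-8554/k(H, 66) = -8554/66 = -8554*1/66 = -4277/33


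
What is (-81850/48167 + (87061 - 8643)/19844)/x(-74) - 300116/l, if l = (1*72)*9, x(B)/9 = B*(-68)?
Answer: -90217038947857109/194793504898608 ≈ -463.14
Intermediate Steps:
x(B) = -612*B (x(B) = 9*(B*(-68)) = 9*(-68*B) = -612*B)
l = 648 (l = 72*9 = 648)
(-81850/48167 + (87061 - 8643)/19844)/x(-74) - 300116/l = (-81850/48167 + (87061 - 8643)/19844)/((-612*(-74))) - 300116/648 = (-81850*1/48167 + 78418*(1/19844))/45288 - 300116*1/648 = (-81850/48167 + 39209/9922)*(1/45288) - 75029/162 = (1076464203/477912974)*(1/45288) - 75029/162 = 358821401/7214574255504 - 75029/162 = -90217038947857109/194793504898608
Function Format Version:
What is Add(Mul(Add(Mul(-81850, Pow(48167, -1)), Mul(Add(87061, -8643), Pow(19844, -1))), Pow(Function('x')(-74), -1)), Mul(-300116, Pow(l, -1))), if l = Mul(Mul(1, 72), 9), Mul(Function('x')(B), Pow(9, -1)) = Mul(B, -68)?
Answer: Rational(-90217038947857109, 194793504898608) ≈ -463.14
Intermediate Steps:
Function('x')(B) = Mul(-612, B) (Function('x')(B) = Mul(9, Mul(B, -68)) = Mul(9, Mul(-68, B)) = Mul(-612, B))
l = 648 (l = Mul(72, 9) = 648)
Add(Mul(Add(Mul(-81850, Pow(48167, -1)), Mul(Add(87061, -8643), Pow(19844, -1))), Pow(Function('x')(-74), -1)), Mul(-300116, Pow(l, -1))) = Add(Mul(Add(Mul(-81850, Pow(48167, -1)), Mul(Add(87061, -8643), Pow(19844, -1))), Pow(Mul(-612, -74), -1)), Mul(-300116, Pow(648, -1))) = Add(Mul(Add(Mul(-81850, Rational(1, 48167)), Mul(78418, Rational(1, 19844))), Pow(45288, -1)), Mul(-300116, Rational(1, 648))) = Add(Mul(Add(Rational(-81850, 48167), Rational(39209, 9922)), Rational(1, 45288)), Rational(-75029, 162)) = Add(Mul(Rational(1076464203, 477912974), Rational(1, 45288)), Rational(-75029, 162)) = Add(Rational(358821401, 7214574255504), Rational(-75029, 162)) = Rational(-90217038947857109, 194793504898608)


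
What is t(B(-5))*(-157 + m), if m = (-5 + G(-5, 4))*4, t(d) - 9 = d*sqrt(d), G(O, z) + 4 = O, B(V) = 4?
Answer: -3621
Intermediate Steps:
G(O, z) = -4 + O
t(d) = 9 + d**(3/2) (t(d) = 9 + d*sqrt(d) = 9 + d**(3/2))
m = -56 (m = (-5 + (-4 - 5))*4 = (-5 - 9)*4 = -14*4 = -56)
t(B(-5))*(-157 + m) = (9 + 4**(3/2))*(-157 - 56) = (9 + 8)*(-213) = 17*(-213) = -3621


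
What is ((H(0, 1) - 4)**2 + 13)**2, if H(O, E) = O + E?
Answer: 484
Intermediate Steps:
H(O, E) = E + O
((H(0, 1) - 4)**2 + 13)**2 = (((1 + 0) - 4)**2 + 13)**2 = ((1 - 4)**2 + 13)**2 = ((-3)**2 + 13)**2 = (9 + 13)**2 = 22**2 = 484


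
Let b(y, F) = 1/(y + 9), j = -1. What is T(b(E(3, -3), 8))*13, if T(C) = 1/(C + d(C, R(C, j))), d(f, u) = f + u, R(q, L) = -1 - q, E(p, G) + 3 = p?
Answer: -117/8 ≈ -14.625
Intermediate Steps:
E(p, G) = -3 + p
b(y, F) = 1/(9 + y)
T(C) = 1/(-1 + C) (T(C) = 1/(C + (C + (-1 - C))) = 1/(C - 1) = 1/(-1 + C))
T(b(E(3, -3), 8))*13 = 13/(-1 + 1/(9 + (-3 + 3))) = 13/(-1 + 1/(9 + 0)) = 13/(-1 + 1/9) = 13/(-1 + ⅑) = 13/(-8/9) = -9/8*13 = -117/8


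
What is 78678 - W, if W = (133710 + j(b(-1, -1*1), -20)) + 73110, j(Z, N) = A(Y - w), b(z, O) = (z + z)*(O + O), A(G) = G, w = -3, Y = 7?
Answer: -128152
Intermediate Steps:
b(z, O) = 4*O*z (b(z, O) = (2*z)*(2*O) = 4*O*z)
j(Z, N) = 10 (j(Z, N) = 7 - 1*(-3) = 7 + 3 = 10)
W = 206830 (W = (133710 + 10) + 73110 = 133720 + 73110 = 206830)
78678 - W = 78678 - 1*206830 = 78678 - 206830 = -128152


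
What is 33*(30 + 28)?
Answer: 1914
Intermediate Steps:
33*(30 + 28) = 33*58 = 1914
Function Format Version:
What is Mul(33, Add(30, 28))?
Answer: 1914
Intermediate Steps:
Mul(33, Add(30, 28)) = Mul(33, 58) = 1914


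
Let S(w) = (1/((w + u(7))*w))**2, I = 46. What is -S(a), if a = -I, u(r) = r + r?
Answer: -1/2166784 ≈ -4.6151e-7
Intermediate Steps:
u(r) = 2*r
a = -46 (a = -1*46 = -46)
S(w) = 1/(w**2*(14 + w)**2) (S(w) = (1/((w + 2*7)*w))**2 = (1/((w + 14)*w))**2 = (1/((14 + w)*w))**2 = (1/(w*(14 + w)))**2 = 1/(w**2*(14 + w)**2))
-S(a) = -1/((-46)**2*(14 - 46)**2) = -1/(2116*(-32)**2) = -1/(2116*1024) = -1*1/2166784 = -1/2166784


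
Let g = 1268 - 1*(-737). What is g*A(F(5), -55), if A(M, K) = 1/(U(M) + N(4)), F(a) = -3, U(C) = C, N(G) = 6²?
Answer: 2005/33 ≈ 60.758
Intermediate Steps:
N(G) = 36
g = 2005 (g = 1268 + 737 = 2005)
A(M, K) = 1/(36 + M) (A(M, K) = 1/(M + 36) = 1/(36 + M))
g*A(F(5), -55) = 2005/(36 - 3) = 2005/33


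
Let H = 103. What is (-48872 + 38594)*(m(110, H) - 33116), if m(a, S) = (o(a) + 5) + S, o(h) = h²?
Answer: 214892424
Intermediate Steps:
m(a, S) = 5 + S + a² (m(a, S) = (a² + 5) + S = (5 + a²) + S = 5 + S + a²)
(-48872 + 38594)*(m(110, H) - 33116) = (-48872 + 38594)*((5 + 103 + 110²) - 33116) = -10278*((5 + 103 + 12100) - 33116) = -10278*(12208 - 33116) = -10278*(-20908) = 214892424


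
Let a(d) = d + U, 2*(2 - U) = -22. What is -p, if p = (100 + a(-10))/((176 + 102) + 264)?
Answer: -103/542 ≈ -0.19004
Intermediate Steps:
U = 13 (U = 2 - ½*(-22) = 2 + 11 = 13)
a(d) = 13 + d (a(d) = d + 13 = 13 + d)
p = 103/542 (p = (100 + (13 - 10))/((176 + 102) + 264) = (100 + 3)/(278 + 264) = 103/542 ≈ 0.19004)
-p = -1*103/542 = -103/542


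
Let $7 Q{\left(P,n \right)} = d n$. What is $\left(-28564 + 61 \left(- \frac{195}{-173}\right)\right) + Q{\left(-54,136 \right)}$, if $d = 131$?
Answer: $- \frac{31425571}{1211} \approx -25950.0$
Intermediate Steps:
$Q{\left(P,n \right)} = \frac{131 n}{7}$
$\left(-28564 + 61 \left(- \frac{195}{-173}\right)\right) + Q{\left(-54,136 \right)} = \left(-28564 + 61 \left(- \frac{195}{-173}\right)\right) + \frac{131}{7} \cdot 136 = \left(-28564 + 61 \left(\left(-195\right) \left(- \frac{1}{173}\right)\right)\right) + \frac{17816}{7} = \left(-28564 + 61 \cdot \frac{195}{173}\right) + \frac{17816}{7} = \left(-28564 + \frac{11895}{173}\right) + \frac{17816}{7} = - \frac{4929677}{173} + \frac{17816}{7} = - \frac{31425571}{1211}$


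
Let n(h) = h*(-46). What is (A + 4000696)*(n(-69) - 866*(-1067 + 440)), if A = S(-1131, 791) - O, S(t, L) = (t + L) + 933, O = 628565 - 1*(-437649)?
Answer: 1603008821700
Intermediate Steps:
O = 1066214 (O = 628565 + 437649 = 1066214)
S(t, L) = 933 + L + t (S(t, L) = (L + t) + 933 = 933 + L + t)
n(h) = -46*h
A = -1065621 (A = (933 + 791 - 1131) - 1*1066214 = 593 - 1066214 = -1065621)
(A + 4000696)*(n(-69) - 866*(-1067 + 440)) = (-1065621 + 4000696)*(-46*(-69) - 866*(-1067 + 440)) = 2935075*(3174 - 866*(-627)) = 2935075*(3174 + 542982) = 2935075*546156 = 1603008821700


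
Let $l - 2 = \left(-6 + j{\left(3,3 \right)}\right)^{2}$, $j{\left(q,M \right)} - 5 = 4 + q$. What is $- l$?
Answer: $-38$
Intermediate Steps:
$j{\left(q,M \right)} = 9 + q$ ($j{\left(q,M \right)} = 5 + \left(4 + q\right) = 9 + q$)
$l = 38$ ($l = 2 + \left(-6 + \left(9 + 3\right)\right)^{2} = 2 + \left(-6 + 12\right)^{2} = 2 + 6^{2} = 2 + 36 = 38$)
$- l = \left(-1\right) 38 = -38$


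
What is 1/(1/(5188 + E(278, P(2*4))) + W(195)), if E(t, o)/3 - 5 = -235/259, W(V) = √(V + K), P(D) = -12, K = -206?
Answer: 348839848/19954706095305 - 1814064184384*I*√11/19954706095305 ≈ 1.7482e-5 - 0.30151*I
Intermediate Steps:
W(V) = √(-206 + V) (W(V) = √(V - 206) = √(-206 + V))
E(t, o) = 3180/259 (E(t, o) = 15 + 3*(-235/259) = 15 - 705/259 = 3180/259)
1/(1/(5188 + E(278, P(2*4))) + W(195)) = 1/(1/(5188 + 3180/259) + √(-206 + 195)) = 1/(1/(1346872/259) + √(-11)) = 1/(259/1346872 + I*√11)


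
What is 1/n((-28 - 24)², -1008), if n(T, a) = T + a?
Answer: 1/1696 ≈ 0.00058962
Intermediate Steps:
1/n((-28 - 24)², -1008) = 1/((-28 - 24)² - 1008) = 1/((-52)² - 1008) = 1/(2704 - 1008) = 1/1696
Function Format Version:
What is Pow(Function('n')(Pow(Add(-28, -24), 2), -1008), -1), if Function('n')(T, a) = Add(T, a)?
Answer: Rational(1, 1696) ≈ 0.00058962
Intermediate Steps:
Pow(Function('n')(Pow(Add(-28, -24), 2), -1008), -1) = Pow(Add(Pow(Add(-28, -24), 2), -1008), -1) = Pow(Add(Pow(-52, 2), -1008), -1) = Pow(Add(2704, -1008), -1) = Pow(1696, -1) = Rational(1, 1696)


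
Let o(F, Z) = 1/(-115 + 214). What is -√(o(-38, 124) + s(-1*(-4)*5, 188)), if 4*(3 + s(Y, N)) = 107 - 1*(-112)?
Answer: -√225467/66 ≈ -7.1945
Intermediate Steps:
s(Y, N) = 207/4 (s(Y, N) = -3 + (107 - 1*(-112))/4 = -3 + (107 + 112)/4 = -3 + (¼)*219 = -3 + 219/4 = 207/4)
o(F, Z) = 1/99
-√(o(-38, 124) + s(-1*(-4)*5, 188)) = -√(1/99 + 207/4) = -√(20497/396) = -√225467/66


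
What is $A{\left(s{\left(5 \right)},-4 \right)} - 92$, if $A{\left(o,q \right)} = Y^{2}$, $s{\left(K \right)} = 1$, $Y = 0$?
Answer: $-92$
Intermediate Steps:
$A{\left(o,q \right)} = 0$ ($A{\left(o,q \right)} = 0^{2} = 0$)
$A{\left(s{\left(5 \right)},-4 \right)} - 92 = 0 - 92 = -92$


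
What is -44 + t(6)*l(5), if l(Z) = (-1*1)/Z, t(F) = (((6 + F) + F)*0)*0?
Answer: -44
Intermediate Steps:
t(F) = 0 (t(F) = ((6 + 2*F)*0)*0 = 0*0 = 0)
l(Z) = -1/Z
-44 + t(6)*l(5) = -44 + 0*(-1/5) = -44 + 0*(-1*⅕) = -44 + 0*(-⅕) = -44 + 0 = -44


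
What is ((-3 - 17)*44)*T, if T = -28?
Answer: 24640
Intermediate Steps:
((-3 - 17)*44)*T = ((-3 - 17)*44)*(-28) = -20*44*(-28) = -880*(-28) = 24640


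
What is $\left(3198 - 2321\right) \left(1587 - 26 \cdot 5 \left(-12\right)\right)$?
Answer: $2759919$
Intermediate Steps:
$\left(3198 - 2321\right) \left(1587 - 26 \cdot 5 \left(-12\right)\right) = 877 \left(1587 - -1560\right) = 877 \left(1587 + 1560\right) = 877 \cdot 3147 = 2759919$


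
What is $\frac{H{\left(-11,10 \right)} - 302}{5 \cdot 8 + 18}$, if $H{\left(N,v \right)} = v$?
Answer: $- \frac{146}{29} \approx -5.0345$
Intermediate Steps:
$\frac{H{\left(-11,10 \right)} - 302}{5 \cdot 8 + 18} = \frac{10 - 302}{5 \cdot 8 + 18} = - \frac{292}{40 + 18} = - \frac{292}{58} = \left(-292\right) \frac{1}{58} = - \frac{146}{29}$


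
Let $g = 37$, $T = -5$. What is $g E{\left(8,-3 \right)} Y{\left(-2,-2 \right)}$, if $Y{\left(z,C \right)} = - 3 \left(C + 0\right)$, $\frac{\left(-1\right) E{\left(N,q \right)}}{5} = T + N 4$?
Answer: $-29970$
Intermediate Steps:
$E{\left(N,q \right)} = 25 - 20 N$ ($E{\left(N,q \right)} = - 5 \left(-5 + N 4\right) = - 5 \left(-5 + 4 N\right) = 25 - 20 N$)
$Y{\left(z,C \right)} = - 3 C$
$g E{\left(8,-3 \right)} Y{\left(-2,-2 \right)} = 37 \left(25 - 160\right) \left(\left(-3\right) \left(-2\right)\right) = 37 \left(25 - 160\right) 6 = 37 \left(-135\right) 6 = \left(-4995\right) 6 = -29970$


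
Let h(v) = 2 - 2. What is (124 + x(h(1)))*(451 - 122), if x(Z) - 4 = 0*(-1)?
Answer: 42112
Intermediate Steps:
h(v) = 0
x(Z) = 4 (x(Z) = 4 + 0*(-1) = 4 + 0 = 4)
(124 + x(h(1)))*(451 - 122) = (124 + 4)*(451 - 122) = 128*329 = 42112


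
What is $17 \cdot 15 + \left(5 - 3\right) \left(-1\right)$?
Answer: $253$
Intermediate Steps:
$17 \cdot 15 + \left(5 - 3\right) \left(-1\right) = 255 + 2 \left(-1\right) = 255 - 2 = 253$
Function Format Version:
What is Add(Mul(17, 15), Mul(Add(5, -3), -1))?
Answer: 253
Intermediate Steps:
Add(Mul(17, 15), Mul(Add(5, -3), -1)) = Add(255, Mul(2, -1)) = Add(255, -2) = 253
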